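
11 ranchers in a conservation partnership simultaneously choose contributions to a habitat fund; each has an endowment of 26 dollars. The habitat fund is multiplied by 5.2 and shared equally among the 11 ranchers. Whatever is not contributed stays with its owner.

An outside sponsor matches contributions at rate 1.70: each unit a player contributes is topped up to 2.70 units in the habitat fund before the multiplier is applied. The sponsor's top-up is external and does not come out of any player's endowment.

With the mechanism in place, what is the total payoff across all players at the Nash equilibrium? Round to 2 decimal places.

The effective private return per unit is now 5.2 × 2.70 / 11 = 1.2764 > 1, so every player's dominant strategy flips to full contribution.
So the Nash equilibrium is full contribution by all 11; the group earns 5.2 × 2.70 × 286 = 4015.44.

4015.44 dollars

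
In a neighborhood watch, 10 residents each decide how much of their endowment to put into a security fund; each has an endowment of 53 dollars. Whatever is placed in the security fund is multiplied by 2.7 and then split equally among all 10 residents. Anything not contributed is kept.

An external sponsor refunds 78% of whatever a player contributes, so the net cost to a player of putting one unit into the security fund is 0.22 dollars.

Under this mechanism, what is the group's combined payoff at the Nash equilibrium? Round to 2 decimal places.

Under the mechanism each unit contributed yields (2.7/10) / 0.22 = 1.2273 back to its contributor per unit of net cost, which exceeds 1, making full contribution the dominant choice for everyone.
At the Nash equilibrium everyone contributes 53. Group total payoff = 10 × (53 × 0.78 + 2.7 × 53) = 1844.40.

1844.40 dollars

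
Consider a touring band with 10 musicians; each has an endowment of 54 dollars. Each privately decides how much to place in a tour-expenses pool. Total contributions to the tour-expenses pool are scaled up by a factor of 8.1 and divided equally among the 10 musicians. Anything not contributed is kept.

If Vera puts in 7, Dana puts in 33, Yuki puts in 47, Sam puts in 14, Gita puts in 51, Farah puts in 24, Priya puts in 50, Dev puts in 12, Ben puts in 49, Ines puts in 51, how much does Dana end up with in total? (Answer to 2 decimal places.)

294.78 dollars

Total contributed: 7 + 33 + 47 + 14 + 51 + 24 + 50 + 12 + 49 + 51 = 338.
Each receives 8.1 × 338 / 10 = 273.78 from the tour-expenses pool.
Dana keeps 54 − 33 = 21, so Dana's payoff is 21 + 273.78 = 294.78.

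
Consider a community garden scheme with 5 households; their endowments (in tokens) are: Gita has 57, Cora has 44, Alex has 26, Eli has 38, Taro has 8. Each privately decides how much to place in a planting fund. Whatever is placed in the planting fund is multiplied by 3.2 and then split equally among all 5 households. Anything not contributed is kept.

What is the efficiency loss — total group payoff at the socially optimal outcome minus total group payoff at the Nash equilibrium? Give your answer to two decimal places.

The private return per contributed unit is 3.2/5 = 0.6400 < 1 for every player regardless of endowment, so the Nash equilibrium is zero contribution and the group total is Σ E_j = 57 + 44 + 26 + 38 + 8 = 173.
Each contributed unit returns 3.200 to the group, so the social optimum is full contribution by everyone: group total = 3.200 × 173 = 553.60.
Efficiency loss = (3.200 − 1) × 173 = 380.60.

380.60 tokens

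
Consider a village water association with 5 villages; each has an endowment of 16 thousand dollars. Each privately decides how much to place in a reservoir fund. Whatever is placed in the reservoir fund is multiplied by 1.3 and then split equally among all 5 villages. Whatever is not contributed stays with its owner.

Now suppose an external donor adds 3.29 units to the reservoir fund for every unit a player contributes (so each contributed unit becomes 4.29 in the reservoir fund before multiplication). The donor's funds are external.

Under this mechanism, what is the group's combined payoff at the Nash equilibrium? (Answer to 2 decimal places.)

446.16 thousand dollars

With the mechanism, a contributed unit returns 1.3 × 4.29 / 5 = 1.1154 per unit of net cost to the contributor — now above 1 — so contributing fully is weakly dominant for every player.
So the Nash equilibrium is full contribution by all 5; the group earns 1.3 × 4.29 × 80 = 446.16.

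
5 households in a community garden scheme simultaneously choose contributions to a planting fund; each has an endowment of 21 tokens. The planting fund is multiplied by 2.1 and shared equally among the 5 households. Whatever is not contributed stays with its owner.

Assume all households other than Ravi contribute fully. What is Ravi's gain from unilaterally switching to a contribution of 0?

12.18 tokens

Switching from a contribution of 21 to 0 lets Ravi keep an extra 21 tokens, but lowers the planting fund by 21, which costs Ravi their own share of that drop: 2.1/5 × 21 = 8.82.
Net gain = 21 − 8.82 = 12.18. The private return per contributed unit (0.4200) is below 1, so free-riding is indeed the best response regardless of what the others do.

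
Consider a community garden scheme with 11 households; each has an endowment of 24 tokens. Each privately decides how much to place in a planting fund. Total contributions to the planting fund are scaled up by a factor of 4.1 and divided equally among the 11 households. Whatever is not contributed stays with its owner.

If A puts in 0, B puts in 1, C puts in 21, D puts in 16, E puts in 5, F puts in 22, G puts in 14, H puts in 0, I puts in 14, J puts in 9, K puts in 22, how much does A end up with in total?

70.22 tokens

Total contributed: 0 + 1 + 21 + 16 + 5 + 22 + 14 + 0 + 14 + 9 + 22 = 124.
Each receives 4.1 × 124 / 11 = 46.22 from the planting fund.
A keeps 24 − 0 = 24, so A's payoff is 24 + 46.22 = 70.22.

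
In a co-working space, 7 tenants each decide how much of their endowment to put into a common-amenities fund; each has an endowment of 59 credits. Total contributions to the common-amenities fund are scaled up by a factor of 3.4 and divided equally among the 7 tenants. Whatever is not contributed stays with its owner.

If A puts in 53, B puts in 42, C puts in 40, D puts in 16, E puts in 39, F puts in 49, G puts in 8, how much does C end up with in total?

138.97 credits

Total contributed: 53 + 42 + 40 + 16 + 39 + 49 + 8 = 247.
Each receives 3.4 × 247 / 7 = 119.97 from the common-amenities fund.
C keeps 59 − 40 = 19, so C's payoff is 19 + 119.97 = 138.97.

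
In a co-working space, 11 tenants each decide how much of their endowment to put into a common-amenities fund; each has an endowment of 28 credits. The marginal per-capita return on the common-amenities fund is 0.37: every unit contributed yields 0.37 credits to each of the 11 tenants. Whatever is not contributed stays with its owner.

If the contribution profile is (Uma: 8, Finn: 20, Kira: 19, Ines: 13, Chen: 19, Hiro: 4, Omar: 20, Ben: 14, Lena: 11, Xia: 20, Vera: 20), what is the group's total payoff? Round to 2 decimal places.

823.76 credits

Total contributed: 8 + 20 + 19 + 13 + 19 + 4 + 20 + 14 + 11 + 20 + 20 = 168; total kept: 11 × 28 − 168 = 140.
The common-amenities fund pays out 0.37 × 11 × 168 = 683.76 in aggregate.
Group total = 140 + 683.76 = 823.76.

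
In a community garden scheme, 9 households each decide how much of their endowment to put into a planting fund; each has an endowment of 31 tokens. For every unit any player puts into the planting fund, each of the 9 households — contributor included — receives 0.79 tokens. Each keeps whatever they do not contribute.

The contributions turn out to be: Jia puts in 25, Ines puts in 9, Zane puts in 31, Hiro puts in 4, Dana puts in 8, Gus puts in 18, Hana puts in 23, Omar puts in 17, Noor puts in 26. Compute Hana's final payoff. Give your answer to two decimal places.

Total contributed: 25 + 9 + 31 + 4 + 8 + 18 + 23 + 17 + 26 = 161.
Each receives 0.79 × 161 = 127.19 from the planting fund.
Hana keeps 31 − 23 = 8, so Hana's payoff is 8 + 127.19 = 135.19.

135.19 tokens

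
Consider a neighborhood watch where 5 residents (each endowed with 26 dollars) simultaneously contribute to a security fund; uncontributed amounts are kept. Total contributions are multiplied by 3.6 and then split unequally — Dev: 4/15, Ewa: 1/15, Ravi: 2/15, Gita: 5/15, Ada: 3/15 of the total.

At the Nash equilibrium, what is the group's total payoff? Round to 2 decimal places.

For player j, contributing a unit is worthwhile iff 3.6 × (j's share) ≥ 1, i.e. iff j's share is at least 0.2778.
Only Gita (5/15) clears that bar, contributing 26; the remaining 4 contribute 0. Total contributed: 26.
The security fund pays out 3.6 × 26 = 93.60 in total (split across the unequal shares, but the aggregate is all that matters for the group sum).
The 4 free-riders keep 26 each, adding 104. Group total = 104 + 93.60 = 197.60.

197.60 dollars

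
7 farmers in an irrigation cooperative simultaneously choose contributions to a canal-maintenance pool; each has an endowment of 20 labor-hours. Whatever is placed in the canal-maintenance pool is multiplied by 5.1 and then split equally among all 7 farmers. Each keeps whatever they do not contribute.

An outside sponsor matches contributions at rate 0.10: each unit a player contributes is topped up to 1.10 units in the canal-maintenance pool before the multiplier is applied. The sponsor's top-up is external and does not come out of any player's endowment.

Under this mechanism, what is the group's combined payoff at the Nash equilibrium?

With the mechanism, a contributed unit returns 5.1 × 1.10 / 7 = 0.8014 per unit of net cost — still below 1 — so contributing 0 remains dominant for every player.
Everyone keeps their endowment and the group total is 7 × 20 = 140.

140.00 labor-hours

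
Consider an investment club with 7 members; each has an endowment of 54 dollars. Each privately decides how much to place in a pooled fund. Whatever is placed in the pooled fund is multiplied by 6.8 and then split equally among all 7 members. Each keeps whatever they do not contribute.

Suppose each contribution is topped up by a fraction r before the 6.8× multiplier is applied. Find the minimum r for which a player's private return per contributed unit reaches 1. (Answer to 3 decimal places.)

0.029

With matching at rate r, one contributed unit becomes (1 + r) in the pooled fund and returns 6.8 × (1 + r) / 7 to the contributor.
Setting this equal to 1: 1 + r = 7/6.8 = 1.0294.
So the minimum matching rate is r = 1.0294 − 1 = 0.029.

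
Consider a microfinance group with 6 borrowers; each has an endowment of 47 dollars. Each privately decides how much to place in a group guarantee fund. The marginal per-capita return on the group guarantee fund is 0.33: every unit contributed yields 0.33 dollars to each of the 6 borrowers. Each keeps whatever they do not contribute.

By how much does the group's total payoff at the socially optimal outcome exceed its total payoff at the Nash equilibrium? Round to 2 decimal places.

The private return per contributed unit is 0.33 < 1, so contributing 0 is dominant for every player. At the Nash equilibrium everyone keeps their 47, and the group total is 6 × 47 = 282.
Each contributed unit returns 1.980 to the group as a whole (0.33 to each of 6 players), which exceeds 1, so the social optimum is full contribution: group total = 1.980 × 282 = 558.36.
Efficiency loss = 558.36 − 282 = 276.36.

276.36 dollars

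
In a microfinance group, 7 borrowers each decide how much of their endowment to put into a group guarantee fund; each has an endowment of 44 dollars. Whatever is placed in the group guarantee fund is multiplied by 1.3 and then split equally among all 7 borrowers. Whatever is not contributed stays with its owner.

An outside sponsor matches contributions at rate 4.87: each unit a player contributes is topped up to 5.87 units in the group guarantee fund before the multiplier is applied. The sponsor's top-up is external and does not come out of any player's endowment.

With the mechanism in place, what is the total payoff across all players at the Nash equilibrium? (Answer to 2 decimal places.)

2350.35 dollars

Under the mechanism each unit contributed yields 1.3 × 5.87 / 7 = 1.0901 back to its contributor per unit of net cost, which exceeds 1, making full contribution the dominant choice for everyone.
So the Nash equilibrium is full contribution by all 7; the group earns 1.3 × 5.87 × 308 = 2350.35.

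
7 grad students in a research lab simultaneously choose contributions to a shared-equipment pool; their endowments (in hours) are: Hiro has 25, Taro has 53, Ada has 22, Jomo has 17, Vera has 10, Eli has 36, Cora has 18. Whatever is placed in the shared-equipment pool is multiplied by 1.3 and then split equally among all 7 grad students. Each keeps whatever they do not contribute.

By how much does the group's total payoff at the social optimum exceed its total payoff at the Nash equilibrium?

54.30 hours

The private return per contributed unit is 1.3/7 = 0.1857 < 1 for every player regardless of endowment, so the Nash equilibrium is zero contribution and the group total is Σ E_j = 25 + 53 + 22 + 17 + 10 + 36 + 18 = 181.
Each contributed unit returns 1.300 to the group, so the social optimum is full contribution by everyone: group total = 1.300 × 181 = 235.30.
Efficiency loss = (1.300 − 1) × 181 = 54.30.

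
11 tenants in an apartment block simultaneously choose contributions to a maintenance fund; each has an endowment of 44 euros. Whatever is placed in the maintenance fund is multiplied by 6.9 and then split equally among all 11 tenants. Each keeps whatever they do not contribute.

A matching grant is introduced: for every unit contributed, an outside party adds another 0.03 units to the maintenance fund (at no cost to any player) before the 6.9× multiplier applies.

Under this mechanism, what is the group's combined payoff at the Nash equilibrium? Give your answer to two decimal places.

484.00 euros

Even with the mechanism, each unit contributed returns only 6.9 × 1.03 / 11 = 0.6461 per unit of net cost, so contributing nothing is still dominant.
At the Nash equilibrium no one contributes; group total payoff = 11 × 44 = 484.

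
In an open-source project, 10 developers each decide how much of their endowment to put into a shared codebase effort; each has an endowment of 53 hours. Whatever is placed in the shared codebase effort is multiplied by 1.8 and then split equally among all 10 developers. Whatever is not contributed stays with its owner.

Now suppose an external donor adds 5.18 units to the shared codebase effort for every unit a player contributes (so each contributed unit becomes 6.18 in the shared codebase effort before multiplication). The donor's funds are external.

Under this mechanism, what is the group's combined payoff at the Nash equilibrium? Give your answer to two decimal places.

5895.72 hours

With the mechanism, a contributed unit returns 1.8 × 6.18 / 10 = 1.1124 per unit of net cost to the contributor — now above 1 — so contributing fully is weakly dominant for every player.
So the Nash equilibrium is full contribution by all 10; the group earns 1.8 × 6.18 × 530 = 5895.72.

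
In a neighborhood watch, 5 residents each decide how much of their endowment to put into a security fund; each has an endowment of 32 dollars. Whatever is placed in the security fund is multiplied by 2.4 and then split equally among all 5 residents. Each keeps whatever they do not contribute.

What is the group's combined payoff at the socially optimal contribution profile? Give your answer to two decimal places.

384.00 dollars

Each contributed unit returns 2.400 to the group as a whole (0.4800 to each of 5 players), which exceeds 1, so the social optimum is full contribution: group total = 2.400 × 160 = 384.00.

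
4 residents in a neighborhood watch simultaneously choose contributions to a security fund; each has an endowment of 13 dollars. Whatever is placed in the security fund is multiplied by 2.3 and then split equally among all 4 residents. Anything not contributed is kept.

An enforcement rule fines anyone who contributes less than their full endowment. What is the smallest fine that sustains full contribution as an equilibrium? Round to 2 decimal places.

Given the others contribute fully, the best deviation is to contribute 0 (any partial contribution still incurs the fine and gives up units whose private return 0.5750 is below 1).
Deviating from 13 to 0 saves 13 dollars but forfeits the deviator's share of the drop in the security fund: 2.3/4 × 13 = 7.47.
So the deviation gain is 13 − 7.47 = 5.53, and the fine must be at least 5.53 dollars to wipe it out.

5.53 dollars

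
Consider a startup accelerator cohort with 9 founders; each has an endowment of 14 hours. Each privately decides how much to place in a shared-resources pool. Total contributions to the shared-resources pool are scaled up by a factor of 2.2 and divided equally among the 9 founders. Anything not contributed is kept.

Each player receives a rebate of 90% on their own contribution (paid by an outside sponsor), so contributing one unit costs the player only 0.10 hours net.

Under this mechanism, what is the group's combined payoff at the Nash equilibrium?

390.60 hours

Under the mechanism each unit contributed yields (2.2/9) / 0.10 = 2.4444 back to its contributor per unit of net cost, which exceeds 1, making full contribution the dominant choice for everyone.
At the Nash equilibrium everyone contributes 14. Group total payoff = 9 × (14 × 0.90 + 2.2 × 14) = 390.60.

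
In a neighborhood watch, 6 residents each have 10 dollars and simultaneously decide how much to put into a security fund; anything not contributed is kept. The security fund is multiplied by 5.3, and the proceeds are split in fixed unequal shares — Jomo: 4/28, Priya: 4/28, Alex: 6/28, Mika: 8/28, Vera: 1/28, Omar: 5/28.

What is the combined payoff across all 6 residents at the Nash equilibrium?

146.00 dollars

Player j's private return per contributed unit is 5.3 × (j's share). Contributing is weakly dominant for j when that share is at least 1/5.3 = 0.1887, and contributing 0 is dominant otherwise.
The shares above 0.1887 belong to Alex and Mika, contributing 10 each; the remaining 4 contribute 0. Total contributed: 20.
The security fund pays out 5.3 × 20 = 106.00 in total (split across the unequal shares, but the aggregate is all that matters for the group sum).
The 4 free-riders keep 10 each, adding 40. Group total = 40 + 106.00 = 146.00.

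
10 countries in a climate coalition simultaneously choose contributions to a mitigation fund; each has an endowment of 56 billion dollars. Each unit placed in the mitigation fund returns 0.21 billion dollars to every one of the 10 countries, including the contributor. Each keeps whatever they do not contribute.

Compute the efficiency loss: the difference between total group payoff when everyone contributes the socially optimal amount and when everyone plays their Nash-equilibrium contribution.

616.00 billion dollars

The private return per contributed unit is 0.21 < 1, so contributing 0 is dominant for every player. At the Nash equilibrium everyone keeps their 56, and the group total is 10 × 56 = 560.
Each contributed unit returns 2.100 to the group as a whole (0.21 to each of 10 players), which exceeds 1, so the social optimum is full contribution: group total = 2.100 × 560 = 1176.00.
Efficiency loss = 1176.00 − 560 = 616.00.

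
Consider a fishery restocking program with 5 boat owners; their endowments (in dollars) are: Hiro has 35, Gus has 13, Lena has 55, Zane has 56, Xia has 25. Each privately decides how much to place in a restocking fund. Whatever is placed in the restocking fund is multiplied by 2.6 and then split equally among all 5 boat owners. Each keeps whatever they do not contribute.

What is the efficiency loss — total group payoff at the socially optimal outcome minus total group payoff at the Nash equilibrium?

The private return per contributed unit is 2.6/5 = 0.5200 < 1 for every player regardless of endowment, so the Nash equilibrium is zero contribution and the group total is Σ E_j = 35 + 13 + 55 + 56 + 25 = 184.
Each contributed unit returns 2.600 to the group, so the social optimum is full contribution by everyone: group total = 2.600 × 184 = 478.40.
Efficiency loss = (2.600 − 1) × 184 = 294.40.

294.40 dollars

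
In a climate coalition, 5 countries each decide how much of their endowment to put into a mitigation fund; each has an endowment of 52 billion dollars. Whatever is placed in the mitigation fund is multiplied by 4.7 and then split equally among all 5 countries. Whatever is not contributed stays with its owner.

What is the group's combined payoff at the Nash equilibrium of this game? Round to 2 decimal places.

260.00 billion dollars

Each contributed unit returns 4.7/5 = 0.9400 to its contributor — below 1 — so contributing 0 is dominant for every player. At the Nash equilibrium everyone keeps their 52, and the group total is 5 × 52 = 260.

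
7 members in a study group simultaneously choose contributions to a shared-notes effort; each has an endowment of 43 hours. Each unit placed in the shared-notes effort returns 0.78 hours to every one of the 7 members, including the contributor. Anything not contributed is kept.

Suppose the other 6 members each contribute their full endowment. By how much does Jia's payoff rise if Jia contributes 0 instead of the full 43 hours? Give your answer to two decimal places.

9.46 hours

Switching from a contribution of 43 to 0 lets Jia keep an extra 43 hours, but lowers the shared-notes effort by 43, which costs Jia their own share of that drop: 0.78 × 43 = 33.54.
Net gain = 43 − 33.54 = 9.46. The private return per contributed unit (0.78) is below 1, so free-riding is indeed the best response regardless of what the others do.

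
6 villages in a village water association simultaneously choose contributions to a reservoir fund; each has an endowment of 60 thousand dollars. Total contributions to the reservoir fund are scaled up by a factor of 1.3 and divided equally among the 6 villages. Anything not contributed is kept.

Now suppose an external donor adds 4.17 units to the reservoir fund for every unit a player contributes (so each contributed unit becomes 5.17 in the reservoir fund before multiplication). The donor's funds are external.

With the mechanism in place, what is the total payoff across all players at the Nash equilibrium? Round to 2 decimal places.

The effective private return per unit is now 1.3 × 5.17 / 6 = 1.1202 > 1, so every player's dominant strategy flips to full contribution.
At the Nash equilibrium everyone contributes 60. Group total payoff = 1.3 × 5.17 × 360 = 2419.56.

2419.56 thousand dollars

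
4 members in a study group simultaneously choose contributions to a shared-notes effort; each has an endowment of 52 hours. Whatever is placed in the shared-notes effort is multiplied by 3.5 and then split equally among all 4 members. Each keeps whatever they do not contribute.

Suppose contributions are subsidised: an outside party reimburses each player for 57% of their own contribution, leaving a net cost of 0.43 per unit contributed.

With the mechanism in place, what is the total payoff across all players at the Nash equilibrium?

846.56 hours

With the mechanism, a contributed unit returns (3.5/4) / 0.43 = 2.0349 per unit of net cost to the contributor — now above 1 — so contributing fully is weakly dominant for every player.
So the Nash equilibrium is full contribution by all 4; the group earns 4 × (52 × 0.57 + 3.5 × 52) = 846.56.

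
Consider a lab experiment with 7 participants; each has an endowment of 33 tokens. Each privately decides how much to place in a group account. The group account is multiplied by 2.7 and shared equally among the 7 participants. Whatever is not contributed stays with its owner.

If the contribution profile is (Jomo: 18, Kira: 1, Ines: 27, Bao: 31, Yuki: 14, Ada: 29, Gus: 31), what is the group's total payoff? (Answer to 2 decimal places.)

Total contributed: 18 + 1 + 27 + 31 + 14 + 29 + 31 = 151; total kept: 7 × 33 − 151 = 80.
The group account pays out 2.7 × 151 = 407.70 in aggregate.
Group total = 80 + 407.70 = 487.70.

487.70 tokens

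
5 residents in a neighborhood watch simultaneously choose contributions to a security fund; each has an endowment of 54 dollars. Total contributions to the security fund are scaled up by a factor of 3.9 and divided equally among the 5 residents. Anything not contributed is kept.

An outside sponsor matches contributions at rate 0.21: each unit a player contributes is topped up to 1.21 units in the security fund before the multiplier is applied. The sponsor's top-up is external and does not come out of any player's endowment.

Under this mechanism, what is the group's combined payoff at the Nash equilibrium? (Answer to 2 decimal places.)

With the mechanism, a contributed unit returns 3.9 × 1.21 / 5 = 0.9438 per unit of net cost — still below 1 — so contributing 0 remains dominant for every player.
At the Nash equilibrium no one contributes; group total payoff = 5 × 54 = 270.

270.00 dollars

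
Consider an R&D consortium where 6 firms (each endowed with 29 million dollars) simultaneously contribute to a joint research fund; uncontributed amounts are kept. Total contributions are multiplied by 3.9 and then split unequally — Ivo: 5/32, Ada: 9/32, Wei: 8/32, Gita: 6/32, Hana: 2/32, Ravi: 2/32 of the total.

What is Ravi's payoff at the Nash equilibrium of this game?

36.07 million dollars

Player j's private return per contributed unit is 3.9 × (j's share). Contributing is weakly dominant for j when that share is at least 1/3.9 = 0.2564, and contributing 0 is dominant otherwise.
The only share above 0.2564 is Ada's 9/32, contributing 29; the remaining 5 contribute 0. Total contributed: 29.
Ravi keeps 29 and receives 3.9 × 29 × 2/32 = 7.07 from the joint research fund, for a payoff of 36.07.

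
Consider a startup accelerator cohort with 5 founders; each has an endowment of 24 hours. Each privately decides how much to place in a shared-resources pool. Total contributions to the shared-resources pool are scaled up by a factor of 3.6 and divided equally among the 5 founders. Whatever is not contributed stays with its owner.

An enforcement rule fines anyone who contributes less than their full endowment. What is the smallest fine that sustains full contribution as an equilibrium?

Given the others contribute fully, the best deviation is to contribute 0 (any partial contribution still incurs the fine and gives up units whose private return 0.7200 is below 1).
Deviating from 24 to 0 saves 24 hours but forfeits the deviator's share of the drop in the shared-resources pool: 3.6/5 × 24 = 17.28.
So the deviation gain is 24 − 17.28 = 6.72, and the fine must be at least 6.72 hours to wipe it out.

6.72 hours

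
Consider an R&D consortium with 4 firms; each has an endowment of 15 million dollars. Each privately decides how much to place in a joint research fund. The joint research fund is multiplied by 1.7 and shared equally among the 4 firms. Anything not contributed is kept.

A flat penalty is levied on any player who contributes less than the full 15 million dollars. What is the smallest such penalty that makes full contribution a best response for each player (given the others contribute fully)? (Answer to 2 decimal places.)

8.63 million dollars

Given the others contribute fully, the best deviation is to contribute 0 (any partial contribution still incurs the fine and gives up units whose private return 0.4250 is below 1).
Deviating from 15 to 0 saves 15 million dollars but forfeits the deviator's share of the drop in the joint research fund: 1.7/4 × 15 = 6.37.
So the deviation gain is 15 − 6.37 = 8.63, and the fine must be at least 8.63 million dollars to wipe it out.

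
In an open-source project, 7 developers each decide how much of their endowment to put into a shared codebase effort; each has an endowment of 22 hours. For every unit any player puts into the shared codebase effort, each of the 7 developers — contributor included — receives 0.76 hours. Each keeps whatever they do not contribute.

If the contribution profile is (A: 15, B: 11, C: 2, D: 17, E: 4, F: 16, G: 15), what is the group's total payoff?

Total contributed: 15 + 11 + 2 + 17 + 4 + 16 + 15 = 80; total kept: 7 × 22 − 80 = 74.
The shared codebase effort pays out 0.76 × 7 × 80 = 425.60 in aggregate.
Group total = 74 + 425.60 = 499.60.

499.60 hours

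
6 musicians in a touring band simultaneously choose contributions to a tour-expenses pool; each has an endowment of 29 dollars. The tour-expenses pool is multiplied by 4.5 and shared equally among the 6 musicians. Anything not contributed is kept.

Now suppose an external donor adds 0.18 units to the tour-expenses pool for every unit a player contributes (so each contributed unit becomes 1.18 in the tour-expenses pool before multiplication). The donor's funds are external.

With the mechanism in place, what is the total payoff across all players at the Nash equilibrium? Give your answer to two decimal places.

With the mechanism, a contributed unit returns 4.5 × 1.18 / 6 = 0.8850 per unit of net cost — still below 1 — so contributing 0 remains dominant for every player.
Everyone keeps their endowment and the group total is 6 × 29 = 174.

174.00 dollars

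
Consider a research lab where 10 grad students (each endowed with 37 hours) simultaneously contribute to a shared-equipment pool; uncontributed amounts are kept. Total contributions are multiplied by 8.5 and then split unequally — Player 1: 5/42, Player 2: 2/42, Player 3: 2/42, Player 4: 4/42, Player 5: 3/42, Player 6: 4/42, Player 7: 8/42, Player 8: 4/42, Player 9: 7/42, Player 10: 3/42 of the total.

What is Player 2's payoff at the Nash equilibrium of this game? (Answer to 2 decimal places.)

For player j, contributing a unit is worthwhile iff 8.5 × (j's share) ≥ 1, i.e. iff j's share is at least 0.1176.
The shares above 0.1176 belong to Player 1, Player 7 and Player 9, contributing 37 each; the remaining 7 contribute 0. Total contributed: 111.
Player 2 keeps 37 and receives 8.5 × 111 × 2/42 = 44.93 from the shared-equipment pool, for a payoff of 81.93.

81.93 hours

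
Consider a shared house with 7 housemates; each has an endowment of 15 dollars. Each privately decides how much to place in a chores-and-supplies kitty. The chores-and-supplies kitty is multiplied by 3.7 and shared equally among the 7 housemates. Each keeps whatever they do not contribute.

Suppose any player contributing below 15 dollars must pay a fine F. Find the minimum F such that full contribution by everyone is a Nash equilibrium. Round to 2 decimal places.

7.07 dollars

Given the others contribute fully, the best deviation is to contribute 0 (any partial contribution still incurs the fine and gives up units whose private return 0.5286 is below 1).
Deviating from 15 to 0 saves 15 dollars but forfeits the deviator's share of the drop in the chores-and-supplies kitty: 3.7/7 × 15 = 7.93.
So the deviation gain is 15 − 7.93 = 7.07, and the fine must be at least 7.07 dollars to wipe it out.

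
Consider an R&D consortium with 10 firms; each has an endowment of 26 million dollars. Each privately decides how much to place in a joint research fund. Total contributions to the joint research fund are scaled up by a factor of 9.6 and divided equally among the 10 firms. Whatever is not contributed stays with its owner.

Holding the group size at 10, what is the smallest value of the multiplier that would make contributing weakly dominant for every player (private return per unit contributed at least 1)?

A contributed unit returns (multiplier)/10 to its contributor.
This reaches 1 exactly when the multiplier is 10.

10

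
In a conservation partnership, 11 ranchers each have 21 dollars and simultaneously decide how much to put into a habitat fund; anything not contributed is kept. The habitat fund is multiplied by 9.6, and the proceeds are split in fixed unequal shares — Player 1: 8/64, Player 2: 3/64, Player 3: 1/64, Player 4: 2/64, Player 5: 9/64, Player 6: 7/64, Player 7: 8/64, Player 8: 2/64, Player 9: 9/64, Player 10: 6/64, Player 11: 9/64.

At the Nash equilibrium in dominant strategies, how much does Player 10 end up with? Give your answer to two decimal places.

Player j's private return per contributed unit is 9.6 × (j's share). Contributing is weakly dominant for j when that share is at least 1/9.6 = 0.1042, and contributing 0 is dominant otherwise.
Player 1, Player 5, Player 6, Player 7, Player 9 and Player 11 are above the threshold, contributing 21 each; the remaining 5 contribute 0. Total contributed: 126.
Player 10 keeps 21 and receives 9.6 × 126 × 6/64 = 113.40 from the habitat fund, for a payoff of 134.40.

134.40 dollars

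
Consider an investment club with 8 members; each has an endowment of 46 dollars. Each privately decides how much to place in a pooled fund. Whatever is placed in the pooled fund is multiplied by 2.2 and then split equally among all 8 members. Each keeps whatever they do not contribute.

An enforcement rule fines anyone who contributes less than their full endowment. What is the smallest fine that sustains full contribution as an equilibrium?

33.35 dollars

Given the others contribute fully, the best deviation is to contribute 0 (any partial contribution still incurs the fine and gives up units whose private return 0.2750 is below 1).
Deviating from 46 to 0 saves 46 dollars but forfeits the deviator's share of the drop in the pooled fund: 2.2/8 × 46 = 12.65.
So the deviation gain is 46 − 12.65 = 33.35, and the fine must be at least 33.35 dollars to wipe it out.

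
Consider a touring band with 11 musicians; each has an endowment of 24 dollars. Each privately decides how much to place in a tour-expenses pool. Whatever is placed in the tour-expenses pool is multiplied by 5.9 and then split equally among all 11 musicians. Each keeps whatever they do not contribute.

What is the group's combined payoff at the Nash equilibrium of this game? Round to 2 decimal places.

264.00 dollars

Each contributed unit returns 5.9/11 = 0.5364 to its contributor — below 1 — so contributing 0 is dominant for every player. At the Nash equilibrium everyone keeps their 24, and the group total is 11 × 24 = 264.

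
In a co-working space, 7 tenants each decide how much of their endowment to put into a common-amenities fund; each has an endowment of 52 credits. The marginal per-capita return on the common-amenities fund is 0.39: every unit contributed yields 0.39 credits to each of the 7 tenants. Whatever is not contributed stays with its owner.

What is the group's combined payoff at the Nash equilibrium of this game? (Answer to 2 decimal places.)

The private return per contributed unit is 0.39 < 1, so contributing 0 is dominant for every player. At the Nash equilibrium everyone keeps their 52, and the group total is 7 × 52 = 364.

364.00 credits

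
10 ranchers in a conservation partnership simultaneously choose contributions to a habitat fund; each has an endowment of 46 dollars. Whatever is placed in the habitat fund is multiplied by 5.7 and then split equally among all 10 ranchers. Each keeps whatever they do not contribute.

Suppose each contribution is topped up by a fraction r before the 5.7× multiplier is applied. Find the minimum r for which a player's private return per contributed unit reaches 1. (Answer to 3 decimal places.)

0.754

With matching at rate r, one contributed unit becomes (1 + r) in the habitat fund and returns 5.7 × (1 + r) / 10 to the contributor.
Setting this equal to 1: 1 + r = 10/5.7 = 1.7544.
So the minimum matching rate is r = 1.7544 − 1 = 0.754.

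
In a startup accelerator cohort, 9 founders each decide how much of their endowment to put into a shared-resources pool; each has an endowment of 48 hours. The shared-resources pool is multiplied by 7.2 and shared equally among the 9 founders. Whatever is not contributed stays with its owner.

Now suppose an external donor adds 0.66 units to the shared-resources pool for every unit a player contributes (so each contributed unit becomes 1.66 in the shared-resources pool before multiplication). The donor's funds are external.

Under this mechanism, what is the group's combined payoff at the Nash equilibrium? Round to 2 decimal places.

5163.26 hours

Under the mechanism each unit contributed yields 7.2 × 1.66 / 9 = 1.3280 back to its contributor per unit of net cost, which exceeds 1, making full contribution the dominant choice for everyone.
At the Nash equilibrium everyone contributes 48. Group total payoff = 7.2 × 1.66 × 432 = 5163.26.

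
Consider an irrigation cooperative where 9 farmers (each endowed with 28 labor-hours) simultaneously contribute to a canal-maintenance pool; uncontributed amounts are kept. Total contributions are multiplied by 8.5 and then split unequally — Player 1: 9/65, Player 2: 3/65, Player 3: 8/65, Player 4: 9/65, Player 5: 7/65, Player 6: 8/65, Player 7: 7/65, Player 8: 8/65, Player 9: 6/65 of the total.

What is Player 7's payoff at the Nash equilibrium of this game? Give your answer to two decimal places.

A player with share s gets back 8.5·s per unit contributed, so full contribution is dominant for anyone with s > 1/8.5 = 0.1176 and zero contribution is dominant for anyone below.
Player 1, Player 3, Player 4, Player 6 and Player 8 clear that bar, contributing 28 each; the remaining 4 contribute 0. Total contributed: 140.
Player 7 keeps 28 and receives 8.5 × 140 × 7/65 = 128.15 from the canal-maintenance pool, for a payoff of 156.15.

156.15 labor-hours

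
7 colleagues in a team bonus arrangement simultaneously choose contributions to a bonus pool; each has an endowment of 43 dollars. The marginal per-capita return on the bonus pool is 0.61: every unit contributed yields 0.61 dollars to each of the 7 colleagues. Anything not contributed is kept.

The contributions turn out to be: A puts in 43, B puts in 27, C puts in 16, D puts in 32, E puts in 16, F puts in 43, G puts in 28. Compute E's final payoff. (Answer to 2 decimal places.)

152.05 dollars

Total contributed: 43 + 27 + 16 + 32 + 16 + 43 + 28 = 205.
Each receives 0.61 × 205 = 125.05 from the bonus pool.
E keeps 43 − 16 = 27, so E's payoff is 27 + 125.05 = 152.05.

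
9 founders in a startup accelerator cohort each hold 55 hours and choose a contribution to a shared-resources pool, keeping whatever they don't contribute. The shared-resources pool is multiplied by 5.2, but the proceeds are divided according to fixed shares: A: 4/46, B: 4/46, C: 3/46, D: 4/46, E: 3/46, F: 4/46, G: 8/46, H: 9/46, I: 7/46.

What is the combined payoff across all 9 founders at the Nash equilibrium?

Player j's private return per contributed unit is 5.2 × (j's share). Contributing is weakly dominant for j when that share is at least 1/5.2 = 0.1923, and contributing 0 is dominant otherwise.
H alone (share 9/46) is above the threshold, contributing 55; the remaining 8 contribute 0. Total contributed: 55.
The shared-resources pool pays out 5.2 × 55 = 286.00 in total (split across the unequal shares, but the aggregate is all that matters for the group sum).
The 8 free-riders keep 55 each, adding 440. Group total = 440 + 286.00 = 726.00.

726.00 hours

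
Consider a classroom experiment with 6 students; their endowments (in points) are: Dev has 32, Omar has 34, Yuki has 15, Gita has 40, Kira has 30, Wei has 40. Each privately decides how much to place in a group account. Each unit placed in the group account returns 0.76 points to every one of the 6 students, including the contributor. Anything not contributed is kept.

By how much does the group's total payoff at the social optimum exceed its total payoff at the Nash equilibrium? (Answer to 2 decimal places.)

The private return per contributed unit is 0.76 < 1 for everyone, so the Nash equilibrium is zero contribution and the group total is Σ E_j = 32 + 34 + 15 + 40 + 30 + 40 = 191.
Each contributed unit returns 4.560 to the group, so the social optimum is full contribution by everyone: group total = 4.560 × 191 = 870.96.
Efficiency loss = (4.560 − 1) × 191 = 679.96.

679.96 points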